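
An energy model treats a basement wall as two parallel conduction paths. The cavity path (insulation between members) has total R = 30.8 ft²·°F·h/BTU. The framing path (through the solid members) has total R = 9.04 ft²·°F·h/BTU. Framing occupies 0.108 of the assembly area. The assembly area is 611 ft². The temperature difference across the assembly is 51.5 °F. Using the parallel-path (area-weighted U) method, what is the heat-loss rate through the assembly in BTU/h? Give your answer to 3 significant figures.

1290 BTU/h

U_eff = 0.892/30.8 + 0.108/9.04 = 0.02896 + 0.01195 = 0.04091
R_eff = 1/U_eff = 24.45 ft²·°F·h/BTU
Q = 611 × 51.5 / 24.45 = 1287 BTU/h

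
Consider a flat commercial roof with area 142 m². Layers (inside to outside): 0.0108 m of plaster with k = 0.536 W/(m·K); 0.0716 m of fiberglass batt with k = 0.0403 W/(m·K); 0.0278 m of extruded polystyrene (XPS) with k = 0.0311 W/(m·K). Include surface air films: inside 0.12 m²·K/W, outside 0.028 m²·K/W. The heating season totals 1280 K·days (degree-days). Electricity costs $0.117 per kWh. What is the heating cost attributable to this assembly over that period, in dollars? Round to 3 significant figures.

180 dollars

0.0108/0.536 = 0.02015
0.0716/0.0403 = 1.777
0.0278/0.0311 = 0.8939
R_total = 0.12 + 0.02015 + 1.777 + 0.8939 + 0.028 = 2.839 m²·K/W
E = A × HDD × 24 / R / 1000 = 142 × 1280 × 24 / 2.839 / 1000 = 1537 kWh
Cost = 1537 × 0.117 = $179.8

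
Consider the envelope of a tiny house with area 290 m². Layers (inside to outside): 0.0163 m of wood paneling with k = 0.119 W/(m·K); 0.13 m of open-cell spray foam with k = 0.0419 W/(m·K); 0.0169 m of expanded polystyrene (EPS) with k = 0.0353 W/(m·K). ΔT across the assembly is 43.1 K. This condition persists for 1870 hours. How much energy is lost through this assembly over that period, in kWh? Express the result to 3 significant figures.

6290 kWh

0.0163/0.119 = 0.137
0.13/0.0419 = 3.103
0.0169/0.0353 = 0.4788
R_total = 0.137 + 3.103 + 0.4788 = 3.718 m²·K/W
Q = 290 × 43.1 / 3.718 = 3361 W
E = 3361 W × 1870 h / 1000 = 6286 kWh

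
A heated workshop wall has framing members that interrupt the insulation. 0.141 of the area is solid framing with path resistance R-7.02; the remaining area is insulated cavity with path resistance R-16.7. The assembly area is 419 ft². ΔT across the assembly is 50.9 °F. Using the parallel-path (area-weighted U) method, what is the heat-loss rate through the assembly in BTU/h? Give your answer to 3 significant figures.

U_eff = 0.859/16.7 + 0.141/7.02 = 0.05144 + 0.02009 = 0.07152
R_eff = 1/U_eff = 13.98 ft²·°F·h/BTU
Q = 419 × 50.9 / 13.98 = 1525 BTU/h

1530 BTU/h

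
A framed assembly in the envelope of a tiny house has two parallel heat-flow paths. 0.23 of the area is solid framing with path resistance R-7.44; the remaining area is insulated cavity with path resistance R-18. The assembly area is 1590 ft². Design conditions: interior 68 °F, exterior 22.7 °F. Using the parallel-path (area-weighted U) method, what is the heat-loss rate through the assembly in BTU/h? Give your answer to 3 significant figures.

U_eff = 0.77/18 + 0.23/7.44 = 0.04278 + 0.03091 = 0.07369
R_eff = 1/U_eff = 13.57 ft²·°F·h/BTU
Q = 1590 × (68 − 22.7) / 13.57 = 5308 BTU/h

5310 BTU/h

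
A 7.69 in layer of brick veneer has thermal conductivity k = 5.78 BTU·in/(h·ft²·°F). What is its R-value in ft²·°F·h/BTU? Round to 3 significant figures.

R = L/k = 7.69/5.78 = 1.33 ft²·°F·h/BTU

1.33 ft²·°F·h/BTU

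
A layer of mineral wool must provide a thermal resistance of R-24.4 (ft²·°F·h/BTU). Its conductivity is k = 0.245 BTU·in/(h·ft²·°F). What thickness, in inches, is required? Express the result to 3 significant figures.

L = R × k = 24.4 × 0.245 = 5.978 in

5.98 in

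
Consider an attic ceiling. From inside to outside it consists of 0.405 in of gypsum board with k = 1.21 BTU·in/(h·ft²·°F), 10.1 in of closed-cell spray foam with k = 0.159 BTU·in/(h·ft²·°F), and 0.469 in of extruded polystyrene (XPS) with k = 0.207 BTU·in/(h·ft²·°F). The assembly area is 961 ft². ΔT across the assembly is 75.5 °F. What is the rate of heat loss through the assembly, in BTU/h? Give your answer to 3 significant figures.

0.405/1.21 = 0.3347
10.1/0.159 = 63.52
0.469/0.207 = 2.266
R_total = 0.3347 + 63.52 + 2.266 = 66.12 ft²·°F·h/BTU
Q = A·ΔT/R = 961 × 75.5 / 66.12 = 1097 BTU/h

1100 BTU/h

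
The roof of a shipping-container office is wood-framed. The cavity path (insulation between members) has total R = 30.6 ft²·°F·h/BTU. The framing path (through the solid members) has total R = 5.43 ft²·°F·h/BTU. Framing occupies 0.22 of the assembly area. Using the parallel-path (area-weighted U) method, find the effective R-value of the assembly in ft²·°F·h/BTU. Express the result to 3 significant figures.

U_eff = 0.78/30.6 + 0.22/5.43 = 0.02549 + 0.04052 = 0.06601
R_eff = 1/U_eff = 15.15 ft²·°F·h/BTU

15.2 ft²·°F·h/BTU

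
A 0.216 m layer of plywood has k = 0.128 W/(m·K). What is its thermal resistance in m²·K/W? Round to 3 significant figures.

1.69 m²·K/W

R = L/k = 0.216/0.128 = 1.688 m²·K/W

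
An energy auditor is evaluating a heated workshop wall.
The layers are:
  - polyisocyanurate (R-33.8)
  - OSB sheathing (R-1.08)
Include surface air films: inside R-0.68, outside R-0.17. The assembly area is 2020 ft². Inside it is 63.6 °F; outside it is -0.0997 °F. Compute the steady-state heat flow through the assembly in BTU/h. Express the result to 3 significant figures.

3600 BTU/h

R_total = 0.68 + 33.8 + 1.08 + 0.17 = 35.73 ft²·°F·h/BTU
Q = A·ΔT/R = 2020 × (63.6 − (-0.0997)) / 35.73 = 3601 BTU/h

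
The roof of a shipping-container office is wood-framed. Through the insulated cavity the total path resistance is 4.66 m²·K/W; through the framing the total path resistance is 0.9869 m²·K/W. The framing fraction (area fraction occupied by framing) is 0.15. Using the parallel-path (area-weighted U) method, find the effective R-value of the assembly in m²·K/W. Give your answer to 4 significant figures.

U_eff = 0.85/4.66 + 0.15/0.9869 = 0.1824 + 0.15199 = 0.33439
R_eff = 1/U_eff = 2.9905 m²·K/W

2.990 m²·K/W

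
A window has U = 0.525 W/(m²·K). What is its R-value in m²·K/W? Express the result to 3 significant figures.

1.90 m²·K/W

R = 1/U = 1/0.525 = 1.905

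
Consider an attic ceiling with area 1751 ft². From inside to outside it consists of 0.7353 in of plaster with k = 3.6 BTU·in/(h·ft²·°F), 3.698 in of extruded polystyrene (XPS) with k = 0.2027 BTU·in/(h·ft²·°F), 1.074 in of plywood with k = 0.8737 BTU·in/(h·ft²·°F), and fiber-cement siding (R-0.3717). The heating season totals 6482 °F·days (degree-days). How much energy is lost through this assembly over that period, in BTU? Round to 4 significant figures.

0.7353/3.6 = 0.20425
3.698/0.2027 = 18.244
1.074/0.8737 = 1.2293
R_total = 0.20425 + 18.244 + 1.2293 + 0.3717 = 20.049 ft²·°F·h/BTU
E = A × HDD × 24 / R = 1751 × 6482 × 24 / 20.049 = 13587000 BTU

13590000 BTU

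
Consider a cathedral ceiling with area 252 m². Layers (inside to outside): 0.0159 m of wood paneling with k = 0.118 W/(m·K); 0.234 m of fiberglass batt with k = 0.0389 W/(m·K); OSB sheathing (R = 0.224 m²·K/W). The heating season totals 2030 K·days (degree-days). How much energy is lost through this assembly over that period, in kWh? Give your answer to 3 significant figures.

1930 kWh

0.0159/0.118 = 0.1347
0.234/0.0389 = 6.015
R_total = 0.1347 + 6.015 + 0.224 = 6.374 m²·K/W
E = A × HDD × 24 / R / 1000 = 252 × 2030 × 24 / 6.374 / 1000 = 1926 kWh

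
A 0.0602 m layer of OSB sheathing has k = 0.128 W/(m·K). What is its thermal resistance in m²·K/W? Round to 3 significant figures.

0.470 m²·K/W

R = L/k = 0.0602/0.128 = 0.4703 m²·K/W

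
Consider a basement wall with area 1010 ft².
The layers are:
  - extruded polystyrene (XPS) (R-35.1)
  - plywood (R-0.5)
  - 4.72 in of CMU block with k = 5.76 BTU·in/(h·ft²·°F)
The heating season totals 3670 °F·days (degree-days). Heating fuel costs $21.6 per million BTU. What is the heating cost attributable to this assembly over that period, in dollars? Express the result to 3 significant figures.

52.8 dollars

4.72/5.76 = 0.8194
R_total = 35.1 + 0.5 + 0.8194 = 36.42 ft²·°F·h/BTU
E = A × HDD × 24 / R = 1010 × 3670 × 24 / 36.42 = 2443000 BTU
Cost = 2443000/10⁶ × 21.6 = $52.76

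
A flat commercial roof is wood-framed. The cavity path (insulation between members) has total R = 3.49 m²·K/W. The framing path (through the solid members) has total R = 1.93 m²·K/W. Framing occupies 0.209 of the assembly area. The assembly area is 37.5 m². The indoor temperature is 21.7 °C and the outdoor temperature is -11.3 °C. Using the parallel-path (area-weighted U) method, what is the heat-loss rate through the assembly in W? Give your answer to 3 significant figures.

U_eff = 0.791/3.49 + 0.209/1.93 = 0.2266 + 0.1083 = 0.3349
R_eff = 1/U_eff = 2.986 m²·K/W
Q = 37.5 × (21.7 − (-11.3)) / 2.986 = 414.5 W

414 W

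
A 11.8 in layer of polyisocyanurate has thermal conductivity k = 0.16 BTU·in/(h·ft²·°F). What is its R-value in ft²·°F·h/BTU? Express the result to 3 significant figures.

73.8 ft²·°F·h/BTU

R = L/k = 11.8/0.16 = 73.75 ft²·°F·h/BTU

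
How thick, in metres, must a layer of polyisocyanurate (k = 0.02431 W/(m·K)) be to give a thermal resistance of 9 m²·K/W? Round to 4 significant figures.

L = R·k = 9 × 0.02431 = 0.21879 m

0.2188 m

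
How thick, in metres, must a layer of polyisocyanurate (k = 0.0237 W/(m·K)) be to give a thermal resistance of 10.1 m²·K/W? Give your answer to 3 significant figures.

L = R·k = 10.1 × 0.0237 = 0.2394 m

0.239 m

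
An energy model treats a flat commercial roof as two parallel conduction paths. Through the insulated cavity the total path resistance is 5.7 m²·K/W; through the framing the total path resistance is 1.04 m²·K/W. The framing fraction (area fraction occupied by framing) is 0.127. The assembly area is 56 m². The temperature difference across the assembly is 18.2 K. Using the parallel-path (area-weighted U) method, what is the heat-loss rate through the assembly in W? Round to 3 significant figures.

281 W

U_eff = 0.873/5.7 + 0.127/1.04 = 0.1532 + 0.1221 = 0.2753
R_eff = 1/U_eff = 3.633 m²·K/W
Q = 56 × 18.2 / 3.633 = 280.6 W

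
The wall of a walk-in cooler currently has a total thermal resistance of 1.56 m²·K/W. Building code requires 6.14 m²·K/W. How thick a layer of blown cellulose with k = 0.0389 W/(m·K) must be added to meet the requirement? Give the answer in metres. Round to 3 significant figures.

0.178 m

ΔR = 6.14 − 1.56 = 4.58 m²·K/W
L = ΔR × k = 4.58 × 0.0389 = 0.1782 m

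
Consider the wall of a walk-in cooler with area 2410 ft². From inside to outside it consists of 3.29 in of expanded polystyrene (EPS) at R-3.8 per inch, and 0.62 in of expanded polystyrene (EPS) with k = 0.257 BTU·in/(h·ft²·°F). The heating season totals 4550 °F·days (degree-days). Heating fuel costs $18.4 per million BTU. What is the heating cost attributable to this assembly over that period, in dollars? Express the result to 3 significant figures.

325 dollars

3.29 × 3.8 = 12.5
0.62/0.257 = 2.412
R_total = 12.5 + 2.412 = 14.91 ft²·°F·h/BTU
E = A × HDD × 24 / R = 2410 × 4550 × 24 / 14.91 = 17650000 BTU
Cost = 17650000/10⁶ × 18.4 = $324.7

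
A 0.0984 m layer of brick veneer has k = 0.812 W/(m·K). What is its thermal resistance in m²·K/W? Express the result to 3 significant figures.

R = L/k = 0.0984/0.812 = 0.1212 m²·K/W

0.121 m²·K/W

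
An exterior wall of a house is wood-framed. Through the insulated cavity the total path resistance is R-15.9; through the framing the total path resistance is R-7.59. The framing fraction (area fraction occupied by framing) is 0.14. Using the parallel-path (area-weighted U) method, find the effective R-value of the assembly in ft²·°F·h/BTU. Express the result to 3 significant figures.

13.8 ft²·°F·h/BTU

U_eff = 0.86/15.9 + 0.14/7.59 = 0.05409 + 0.01845 = 0.07253
R_eff = 1/U_eff = 13.79 ft²·°F·h/BTU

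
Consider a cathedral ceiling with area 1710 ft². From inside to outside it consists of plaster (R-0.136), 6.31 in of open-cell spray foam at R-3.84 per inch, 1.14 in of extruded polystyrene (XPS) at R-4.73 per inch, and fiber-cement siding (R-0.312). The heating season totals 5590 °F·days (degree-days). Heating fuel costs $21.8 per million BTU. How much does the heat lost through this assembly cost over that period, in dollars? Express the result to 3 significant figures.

6.31 × 3.84 = 24.23
1.14 × 4.73 = 5.392
R_total = 0.136 + 24.23 + 5.392 + 0.312 = 30.07 ft²·°F·h/BTU
E = A × HDD × 24 / R = 1710 × 5590 × 24 / 30.07 = 7629000 BTU
Cost = 7629000/10⁶ × 21.8 = $166.3

166 dollars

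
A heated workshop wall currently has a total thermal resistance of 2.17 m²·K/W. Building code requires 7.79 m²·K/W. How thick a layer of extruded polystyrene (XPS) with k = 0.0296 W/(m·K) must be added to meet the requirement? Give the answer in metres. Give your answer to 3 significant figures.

0.166 m

ΔR = 7.79 − 2.17 = 5.62 m²·K/W
L = ΔR × k = 5.62 × 0.0296 = 0.1664 m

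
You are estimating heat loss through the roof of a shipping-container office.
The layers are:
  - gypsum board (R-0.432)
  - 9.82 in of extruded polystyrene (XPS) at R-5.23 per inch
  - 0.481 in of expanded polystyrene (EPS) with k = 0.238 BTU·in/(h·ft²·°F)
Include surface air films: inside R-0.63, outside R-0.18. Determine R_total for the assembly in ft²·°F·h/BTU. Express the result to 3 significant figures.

54.6 ft²·°F·h/BTU

9.82 × 5.23 = 51.36
0.481/0.238 = 2.021
R_total = 0.63 + 0.432 + 51.36 + 2.021 + 0.18 = 54.62 ft²·°F·h/BTU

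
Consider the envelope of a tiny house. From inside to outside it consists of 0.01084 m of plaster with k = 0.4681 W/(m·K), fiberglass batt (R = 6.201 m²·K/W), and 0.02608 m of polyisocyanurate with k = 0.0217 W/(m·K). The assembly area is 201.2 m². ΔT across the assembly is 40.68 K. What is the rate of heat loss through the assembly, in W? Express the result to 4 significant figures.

1102 W

0.01084/0.4681 = 0.023157
0.02608/0.0217 = 1.2018
R_total = 0.023157 + 6.201 + 1.2018 = 7.426 m²·K/W
Q = A·ΔT/R = 201.2 × 40.68 / 7.426 = 1102.2 W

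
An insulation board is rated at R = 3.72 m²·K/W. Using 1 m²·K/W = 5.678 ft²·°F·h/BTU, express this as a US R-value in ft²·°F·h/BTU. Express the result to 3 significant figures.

21.1 ft²·°F·h/BTU

R_US = 3.72 × 5.678 = 21.12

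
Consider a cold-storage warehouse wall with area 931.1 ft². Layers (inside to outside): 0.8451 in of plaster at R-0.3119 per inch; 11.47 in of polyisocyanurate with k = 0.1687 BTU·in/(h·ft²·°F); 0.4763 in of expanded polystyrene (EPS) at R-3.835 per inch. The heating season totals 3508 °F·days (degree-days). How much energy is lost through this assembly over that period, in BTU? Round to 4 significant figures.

1119000 BTU

0.8451 × 0.3119 = 0.26359
11.47/0.1687 = 67.991
0.4763 × 3.835 = 1.8266
R_total = 0.26359 + 67.991 + 1.8266 = 70.081 ft²·°F·h/BTU
E = A × HDD × 24 / R = 931.1 × 3508 × 24 / 70.081 = 1118600 BTU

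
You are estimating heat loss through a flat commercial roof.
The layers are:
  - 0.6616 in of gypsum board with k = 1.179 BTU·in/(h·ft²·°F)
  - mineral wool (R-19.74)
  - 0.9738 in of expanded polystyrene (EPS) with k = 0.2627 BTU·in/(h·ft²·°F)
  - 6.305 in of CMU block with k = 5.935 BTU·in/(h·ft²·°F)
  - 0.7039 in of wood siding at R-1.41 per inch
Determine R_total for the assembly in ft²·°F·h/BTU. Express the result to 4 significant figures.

26.06 ft²·°F·h/BTU

0.6616/1.179 = 0.56115
0.9738/0.2627 = 3.7069
6.305/5.935 = 1.0623
0.7039 × 1.41 = 0.9925
R_total = 0.56115 + 19.74 + 3.7069 + 1.0623 + 0.9925 = 26.063 ft²·°F·h/BTU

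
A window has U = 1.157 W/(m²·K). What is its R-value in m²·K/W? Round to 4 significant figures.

0.8643 m²·K/W

R = 1/U = 1/1.157 = 0.8643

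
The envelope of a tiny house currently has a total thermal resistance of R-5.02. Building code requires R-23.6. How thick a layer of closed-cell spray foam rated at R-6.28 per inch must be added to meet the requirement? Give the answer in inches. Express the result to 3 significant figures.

ΔR = 23.6 − 5.02 = 18.58 ft²·°F·h/BTU
L = ΔR / (R/in) = 18.58/6.28 = 2.959 in

2.96 in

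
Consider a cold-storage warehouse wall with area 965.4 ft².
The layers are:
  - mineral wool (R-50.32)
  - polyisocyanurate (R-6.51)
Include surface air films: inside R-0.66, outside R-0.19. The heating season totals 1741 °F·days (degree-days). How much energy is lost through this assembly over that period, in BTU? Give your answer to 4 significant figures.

R_total = 0.66 + 50.32 + 6.51 + 0.19 = 57.68 ft²·°F·h/BTU
E = A × HDD × 24 / R = 965.4 × 1741 × 24 / 57.68 = 699350 BTU

699300 BTU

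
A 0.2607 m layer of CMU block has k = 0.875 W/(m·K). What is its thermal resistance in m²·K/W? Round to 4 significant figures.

R = L/k = 0.2607/0.875 = 0.29794 m²·K/W

0.2979 m²·K/W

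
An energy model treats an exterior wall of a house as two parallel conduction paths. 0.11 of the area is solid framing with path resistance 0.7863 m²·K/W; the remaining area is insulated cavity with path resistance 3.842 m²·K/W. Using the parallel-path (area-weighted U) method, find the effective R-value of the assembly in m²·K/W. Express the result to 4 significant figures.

2.691 m²·K/W

U_eff = 0.89/3.842 + 0.11/0.7863 = 0.23165 + 0.1399 = 0.37155
R_eff = 1/U_eff = 2.6915 m²·K/W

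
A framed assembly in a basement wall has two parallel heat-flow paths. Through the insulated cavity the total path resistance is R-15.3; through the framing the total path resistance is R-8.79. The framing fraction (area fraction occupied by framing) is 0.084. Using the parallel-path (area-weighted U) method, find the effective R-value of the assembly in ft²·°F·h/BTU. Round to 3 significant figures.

U_eff = 0.916/15.3 + 0.084/8.79 = 0.05987 + 0.009556 = 0.06943
R_eff = 1/U_eff = 14.4 ft²·°F·h/BTU

14.4 ft²·°F·h/BTU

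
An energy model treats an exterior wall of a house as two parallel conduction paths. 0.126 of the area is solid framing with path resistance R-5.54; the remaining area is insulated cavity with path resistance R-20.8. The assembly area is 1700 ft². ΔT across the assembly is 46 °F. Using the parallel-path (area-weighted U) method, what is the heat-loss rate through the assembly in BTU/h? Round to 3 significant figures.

5060 BTU/h

U_eff = 0.874/20.8 + 0.126/5.54 = 0.04202 + 0.02274 = 0.06476
R_eff = 1/U_eff = 15.44 ft²·°F·h/BTU
Q = 1700 × 46 / 15.44 = 5064 BTU/h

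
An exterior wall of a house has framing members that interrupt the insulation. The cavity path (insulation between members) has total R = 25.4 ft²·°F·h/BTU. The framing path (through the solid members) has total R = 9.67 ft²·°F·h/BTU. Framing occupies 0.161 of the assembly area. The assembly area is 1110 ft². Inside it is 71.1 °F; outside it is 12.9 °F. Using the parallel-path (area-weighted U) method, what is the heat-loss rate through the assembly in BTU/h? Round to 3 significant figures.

3210 BTU/h

U_eff = 0.839/25.4 + 0.161/9.67 = 0.03303 + 0.01665 = 0.04968
R_eff = 1/U_eff = 20.13 ft²·°F·h/BTU
Q = 1110 × (71.1 − 12.9) / 20.13 = 3209 BTU/h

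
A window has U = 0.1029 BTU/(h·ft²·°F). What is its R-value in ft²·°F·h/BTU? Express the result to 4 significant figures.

R = 1/U = 1/0.1029 = 9.7182

9.718 ft²·°F·h/BTU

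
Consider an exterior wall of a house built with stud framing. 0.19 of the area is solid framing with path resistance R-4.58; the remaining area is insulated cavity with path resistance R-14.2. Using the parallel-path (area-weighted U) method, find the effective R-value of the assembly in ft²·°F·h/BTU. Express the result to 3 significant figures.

U_eff = 0.81/14.2 + 0.19/4.58 = 0.05704 + 0.04148 = 0.09853
R_eff = 1/U_eff = 10.15 ft²·°F·h/BTU

10.1 ft²·°F·h/BTU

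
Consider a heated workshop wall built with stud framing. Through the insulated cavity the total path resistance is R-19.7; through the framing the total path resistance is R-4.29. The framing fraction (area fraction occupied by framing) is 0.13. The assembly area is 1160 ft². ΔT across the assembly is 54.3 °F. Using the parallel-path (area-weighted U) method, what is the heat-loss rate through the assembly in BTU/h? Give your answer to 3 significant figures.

4690 BTU/h

U_eff = 0.87/19.7 + 0.13/4.29 = 0.04416 + 0.0303 = 0.07447
R_eff = 1/U_eff = 13.43 ft²·°F·h/BTU
Q = 1160 × 54.3 / 13.43 = 4690 BTU/h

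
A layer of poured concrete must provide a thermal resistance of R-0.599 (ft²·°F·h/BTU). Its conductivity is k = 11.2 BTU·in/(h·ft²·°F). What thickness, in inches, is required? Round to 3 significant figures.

6.71 in

L = R × k = 0.599 × 11.2 = 6.709 in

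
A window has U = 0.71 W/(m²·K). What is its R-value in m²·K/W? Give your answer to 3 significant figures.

1.41 m²·K/W

R = 1/U = 1/0.71 = 1.408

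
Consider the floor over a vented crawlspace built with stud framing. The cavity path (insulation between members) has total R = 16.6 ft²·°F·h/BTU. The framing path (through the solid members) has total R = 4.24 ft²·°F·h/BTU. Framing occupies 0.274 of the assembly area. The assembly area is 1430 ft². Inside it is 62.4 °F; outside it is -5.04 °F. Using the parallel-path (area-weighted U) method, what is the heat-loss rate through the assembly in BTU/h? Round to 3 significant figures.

U_eff = 0.726/16.6 + 0.274/4.24 = 0.04373 + 0.06462 = 0.1084
R_eff = 1/U_eff = 9.229 ft²·°F·h/BTU
Q = 1430 × (62.4 − (-5.04)) / 9.229 = 10450 BTU/h

10400 BTU/h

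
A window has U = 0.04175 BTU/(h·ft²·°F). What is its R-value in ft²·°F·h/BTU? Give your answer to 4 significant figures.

23.95 ft²·°F·h/BTU

R = 1/U = 1/0.04175 = 23.952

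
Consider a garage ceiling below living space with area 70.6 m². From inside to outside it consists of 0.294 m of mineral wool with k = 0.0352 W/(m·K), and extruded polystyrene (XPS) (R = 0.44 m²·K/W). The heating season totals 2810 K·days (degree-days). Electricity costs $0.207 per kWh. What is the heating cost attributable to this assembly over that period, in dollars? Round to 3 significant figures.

112 dollars

0.294/0.0352 = 8.352
R_total = 8.352 + 0.44 = 8.792 m²·K/W
E = A × HDD × 24 / R / 1000 = 70.6 × 2810 × 24 / 8.792 / 1000 = 541.5 kWh
Cost = 541.5 × 0.207 = $112.1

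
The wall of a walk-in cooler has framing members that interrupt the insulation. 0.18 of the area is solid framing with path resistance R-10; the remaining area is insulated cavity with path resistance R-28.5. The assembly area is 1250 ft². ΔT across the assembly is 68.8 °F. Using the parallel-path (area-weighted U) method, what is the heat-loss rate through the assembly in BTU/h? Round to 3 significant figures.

4020 BTU/h

U_eff = 0.82/28.5 + 0.18/10 = 0.02877 + 0.018 = 0.04677
R_eff = 1/U_eff = 21.38 ft²·°F·h/BTU
Q = 1250 × 68.8 / 21.38 = 4022 BTU/h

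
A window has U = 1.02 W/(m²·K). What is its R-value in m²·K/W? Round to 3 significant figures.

R = 1/U = 1/1.02 = 0.9804

0.980 m²·K/W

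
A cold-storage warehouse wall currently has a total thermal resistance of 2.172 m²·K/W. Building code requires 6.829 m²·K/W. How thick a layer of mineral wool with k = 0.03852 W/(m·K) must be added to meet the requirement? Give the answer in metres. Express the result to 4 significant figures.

ΔR = 6.829 − 2.172 = 4.657 m²·K/W
L = ΔR × k = 4.657 × 0.03852 = 0.17939 m

0.1794 m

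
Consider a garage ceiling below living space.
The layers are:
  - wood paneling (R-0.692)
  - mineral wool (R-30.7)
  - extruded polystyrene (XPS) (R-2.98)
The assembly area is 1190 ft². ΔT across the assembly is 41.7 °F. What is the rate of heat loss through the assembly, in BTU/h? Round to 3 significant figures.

R_total = 0.692 + 30.7 + 2.98 = 34.37 ft²·°F·h/BTU
Q = A·ΔT/R = 1190 × 41.7 / 34.37 = 1444 BTU/h

1440 BTU/h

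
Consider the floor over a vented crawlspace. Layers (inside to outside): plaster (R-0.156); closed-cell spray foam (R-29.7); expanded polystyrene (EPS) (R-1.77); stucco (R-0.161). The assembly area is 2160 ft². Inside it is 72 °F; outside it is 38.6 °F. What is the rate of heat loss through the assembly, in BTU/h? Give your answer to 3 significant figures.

2270 BTU/h

R_total = 0.156 + 29.7 + 1.77 + 0.161 = 31.79 ft²·°F·h/BTU
Q = A·ΔT/R = 2160 × (72 − 38.6) / 31.79 = 2270 BTU/h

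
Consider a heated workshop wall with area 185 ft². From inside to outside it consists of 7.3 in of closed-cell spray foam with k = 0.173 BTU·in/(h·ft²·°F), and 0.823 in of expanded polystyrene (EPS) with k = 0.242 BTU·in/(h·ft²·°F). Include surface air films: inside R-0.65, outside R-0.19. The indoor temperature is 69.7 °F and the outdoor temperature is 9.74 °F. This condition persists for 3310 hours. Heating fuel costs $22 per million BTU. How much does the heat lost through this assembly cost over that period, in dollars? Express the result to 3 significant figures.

7.3/0.173 = 42.2
0.823/0.242 = 3.401
R_total = 0.65 + 42.2 + 3.401 + 0.19 = 46.44 ft²·°F·h/BTU
Q = 185 × (69.7 − 9.74) / 46.44 = 238.9 BTU/h
E = 238.9 × 3310 = 790700 BTU
Cost = 790700/10⁶ × 22 = $17.39

17.4 dollars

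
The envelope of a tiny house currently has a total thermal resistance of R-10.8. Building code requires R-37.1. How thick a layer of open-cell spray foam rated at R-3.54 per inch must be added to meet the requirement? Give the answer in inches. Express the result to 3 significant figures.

ΔR = 37.1 − 10.8 = 26.3 ft²·°F·h/BTU
L = ΔR / (R/in) = 26.3/3.54 = 7.429 in

7.43 in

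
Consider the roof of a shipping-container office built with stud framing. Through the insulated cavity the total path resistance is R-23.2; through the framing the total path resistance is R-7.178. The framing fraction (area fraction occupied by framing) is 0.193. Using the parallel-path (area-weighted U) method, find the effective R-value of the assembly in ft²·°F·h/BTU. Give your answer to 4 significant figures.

U_eff = 0.807/23.2 + 0.193/7.178 = 0.034784 + 0.026888 = 0.061672
R_eff = 1/U_eff = 16.215 ft²·°F·h/BTU

16.21 ft²·°F·h/BTU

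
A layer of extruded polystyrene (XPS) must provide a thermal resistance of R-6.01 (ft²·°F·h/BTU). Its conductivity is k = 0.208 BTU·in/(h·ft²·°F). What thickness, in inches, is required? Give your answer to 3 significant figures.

1.25 in

L = R × k = 6.01 × 0.208 = 1.25 in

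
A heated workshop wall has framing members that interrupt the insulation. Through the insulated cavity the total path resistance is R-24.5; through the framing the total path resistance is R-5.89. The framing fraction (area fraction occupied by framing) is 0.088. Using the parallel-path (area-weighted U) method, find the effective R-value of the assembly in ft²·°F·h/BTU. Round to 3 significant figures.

U_eff = 0.912/24.5 + 0.088/5.89 = 0.03722 + 0.01494 = 0.05217
R_eff = 1/U_eff = 19.17 ft²·°F·h/BTU

19.2 ft²·°F·h/BTU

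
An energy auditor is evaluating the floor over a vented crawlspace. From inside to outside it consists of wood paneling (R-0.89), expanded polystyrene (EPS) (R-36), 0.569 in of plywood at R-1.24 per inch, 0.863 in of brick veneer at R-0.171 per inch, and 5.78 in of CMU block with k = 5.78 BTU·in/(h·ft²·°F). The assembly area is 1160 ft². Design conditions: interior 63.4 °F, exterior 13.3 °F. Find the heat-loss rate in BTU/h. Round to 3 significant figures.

1500 BTU/h

0.569 × 1.24 = 0.7056
0.863 × 0.171 = 0.1476
5.78/5.78 = 1
R_total = 0.89 + 36 + 0.7056 + 0.1476 + 1 = 38.74 ft²·°F·h/BTU
Q = A·ΔT/R = 1160 × (63.4 − 13.3) / 38.74 = 1500 BTU/h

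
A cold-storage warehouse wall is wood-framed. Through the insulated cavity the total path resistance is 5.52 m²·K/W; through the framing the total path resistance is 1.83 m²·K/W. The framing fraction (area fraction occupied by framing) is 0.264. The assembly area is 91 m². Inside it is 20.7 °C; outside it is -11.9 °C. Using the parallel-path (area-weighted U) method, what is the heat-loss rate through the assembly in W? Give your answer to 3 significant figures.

824 W

U_eff = 0.736/5.52 + 0.264/1.83 = 0.1333 + 0.1443 = 0.2776
R_eff = 1/U_eff = 3.602 m²·K/W
Q = 91 × (20.7 − (-11.9)) / 3.602 = 823.5 W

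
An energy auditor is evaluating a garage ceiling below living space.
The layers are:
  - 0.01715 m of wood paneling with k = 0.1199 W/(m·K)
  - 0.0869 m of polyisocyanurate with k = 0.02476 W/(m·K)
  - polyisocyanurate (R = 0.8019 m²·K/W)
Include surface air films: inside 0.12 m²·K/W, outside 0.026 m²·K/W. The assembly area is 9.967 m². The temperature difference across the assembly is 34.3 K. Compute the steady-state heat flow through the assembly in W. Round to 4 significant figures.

0.01715/0.1199 = 0.14304
0.0869/0.02476 = 3.5097
R_total = 0.12 + 0.14304 + 3.5097 + 0.8019 + 0.026 = 4.6006 m²·K/W
Q = A·ΔT/R = 9.967 × 34.3 / 4.6006 = 74.309 W

74.31 W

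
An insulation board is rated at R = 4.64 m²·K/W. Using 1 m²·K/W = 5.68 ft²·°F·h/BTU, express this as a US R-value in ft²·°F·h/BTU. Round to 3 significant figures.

R_US = 4.64 × 5.68 = 26.36

26.4 ft²·°F·h/BTU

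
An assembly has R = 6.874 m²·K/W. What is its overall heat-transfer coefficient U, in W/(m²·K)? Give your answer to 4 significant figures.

0.1455 W/(m²·K)

U = 1/R = 1/6.874 = 0.14548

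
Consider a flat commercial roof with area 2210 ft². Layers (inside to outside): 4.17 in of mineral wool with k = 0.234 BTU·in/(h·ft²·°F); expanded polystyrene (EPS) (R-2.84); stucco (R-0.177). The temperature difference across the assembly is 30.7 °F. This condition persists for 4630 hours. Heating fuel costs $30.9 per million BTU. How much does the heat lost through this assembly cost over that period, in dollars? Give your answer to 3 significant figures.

4.17/0.234 = 17.82
R_total = 17.82 + 2.84 + 0.177 = 20.84 ft²·°F·h/BTU
Q = 2210 × 30.7 / 20.84 = 3256 BTU/h
E = 3256 × 4630 = 15080000 BTU
Cost = 15080000/10⁶ × 30.9 = $465.8

466 dollars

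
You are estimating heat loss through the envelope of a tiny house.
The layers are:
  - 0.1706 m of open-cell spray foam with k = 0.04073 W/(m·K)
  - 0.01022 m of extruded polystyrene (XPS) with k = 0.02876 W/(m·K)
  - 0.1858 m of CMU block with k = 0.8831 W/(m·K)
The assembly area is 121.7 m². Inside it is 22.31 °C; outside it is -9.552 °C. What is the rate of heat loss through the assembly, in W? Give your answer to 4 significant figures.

815.6 W

0.1706/0.04073 = 4.1886
0.01022/0.02876 = 0.35535
0.1858/0.8831 = 0.2104
R_total = 4.1886 + 0.35535 + 0.2104 = 4.7543 m²·K/W
Q = A·ΔT/R = 121.7 × (22.31 − (-9.552)) / 4.7543 = 815.6 W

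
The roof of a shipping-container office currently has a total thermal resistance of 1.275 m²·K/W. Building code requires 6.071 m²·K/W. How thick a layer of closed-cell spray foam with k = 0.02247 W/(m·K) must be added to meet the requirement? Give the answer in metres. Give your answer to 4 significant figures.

0.1078 m

ΔR = 6.071 − 1.275 = 4.796 m²·K/W
L = ΔR × k = 4.796 × 0.02247 = 0.10777 m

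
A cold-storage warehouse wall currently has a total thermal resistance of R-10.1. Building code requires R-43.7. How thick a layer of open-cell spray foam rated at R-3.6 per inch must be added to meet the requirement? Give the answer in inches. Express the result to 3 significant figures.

ΔR = 43.7 − 10.1 = 33.6 ft²·°F·h/BTU
L = ΔR / (R/in) = 33.6/3.6 = 9.333 in

9.33 in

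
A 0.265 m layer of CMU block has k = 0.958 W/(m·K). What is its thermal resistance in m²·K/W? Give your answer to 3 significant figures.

0.277 m²·K/W

R = L/k = 0.265/0.958 = 0.2766 m²·K/W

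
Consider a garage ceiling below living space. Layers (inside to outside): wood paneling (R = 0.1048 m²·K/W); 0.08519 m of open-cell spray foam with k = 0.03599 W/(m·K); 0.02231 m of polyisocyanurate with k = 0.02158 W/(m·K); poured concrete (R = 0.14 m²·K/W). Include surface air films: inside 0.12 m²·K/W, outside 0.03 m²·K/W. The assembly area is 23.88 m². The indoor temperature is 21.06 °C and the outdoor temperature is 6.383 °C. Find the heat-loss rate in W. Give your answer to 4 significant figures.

0.08519/0.03599 = 2.367
0.02231/0.02158 = 1.0338
R_total = 0.12 + 0.1048 + 2.367 + 1.0338 + 0.14 + 0.03 = 3.7957 m²·K/W
Q = A·ΔT/R = 23.88 × (21.06 − 6.383) / 3.7957 = 92.338 W

92.34 W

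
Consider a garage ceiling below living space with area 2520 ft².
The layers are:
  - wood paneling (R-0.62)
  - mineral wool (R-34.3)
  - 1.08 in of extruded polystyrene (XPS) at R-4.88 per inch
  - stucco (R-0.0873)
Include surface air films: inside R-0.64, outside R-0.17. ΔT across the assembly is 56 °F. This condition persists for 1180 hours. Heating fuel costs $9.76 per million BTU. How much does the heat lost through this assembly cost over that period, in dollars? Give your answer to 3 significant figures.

1.08 × 4.88 = 5.27
R_total = 0.64 + 0.62 + 34.3 + 5.27 + 0.0873 + 0.17 = 41.09 ft²·°F·h/BTU
Q = 2520 × 56 / 41.09 = 3435 BTU/h
E = 3435 × 1180 = 4053000 BTU
Cost = 4053000/10⁶ × 9.76 = $39.56

39.6 dollars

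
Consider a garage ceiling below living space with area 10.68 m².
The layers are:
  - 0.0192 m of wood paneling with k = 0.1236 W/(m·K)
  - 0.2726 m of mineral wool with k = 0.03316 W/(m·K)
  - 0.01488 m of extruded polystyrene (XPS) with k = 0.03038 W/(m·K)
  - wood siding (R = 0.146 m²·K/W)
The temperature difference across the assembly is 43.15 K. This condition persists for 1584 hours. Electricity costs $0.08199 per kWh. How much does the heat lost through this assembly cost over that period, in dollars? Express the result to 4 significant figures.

0.0192/0.1236 = 0.15534
0.2726/0.03316 = 8.2207
0.01488/0.03038 = 0.4898
R_total = 0.15534 + 8.2207 + 0.4898 + 0.146 = 9.0119 m²·K/W
Q = 10.68 × 43.15 / 9.0119 = 51.137 W
E = 51.137 W × 1584 h / 1000 = 81.001 kWh
Cost = 81.001 × 0.08199 = $6.6413

6.641 dollars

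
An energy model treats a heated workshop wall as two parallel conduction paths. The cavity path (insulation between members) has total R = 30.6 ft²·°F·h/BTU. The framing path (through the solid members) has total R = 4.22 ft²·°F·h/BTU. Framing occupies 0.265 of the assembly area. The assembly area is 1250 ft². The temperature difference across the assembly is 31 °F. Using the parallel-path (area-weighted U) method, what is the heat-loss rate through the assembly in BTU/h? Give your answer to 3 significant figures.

U_eff = 0.735/30.6 + 0.265/4.22 = 0.02402 + 0.0628 = 0.08682
R_eff = 1/U_eff = 11.52 ft²·°F·h/BTU
Q = 1250 × 31 / 11.52 = 3364 BTU/h

3360 BTU/h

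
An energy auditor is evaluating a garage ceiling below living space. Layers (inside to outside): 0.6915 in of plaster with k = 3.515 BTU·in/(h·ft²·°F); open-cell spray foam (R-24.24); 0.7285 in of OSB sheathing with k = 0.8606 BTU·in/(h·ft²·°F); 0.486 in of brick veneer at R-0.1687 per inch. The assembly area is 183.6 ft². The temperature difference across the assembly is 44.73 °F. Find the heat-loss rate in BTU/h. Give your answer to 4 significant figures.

0.6915/3.515 = 0.19673
0.7285/0.8606 = 0.8465
0.486 × 0.1687 = 0.081988
R_total = 0.19673 + 24.24 + 0.8465 + 0.081988 = 25.365 ft²·°F·h/BTU
Q = A·ΔT/R = 183.6 × 44.73 / 25.365 = 323.77 BTU/h

323.8 BTU/h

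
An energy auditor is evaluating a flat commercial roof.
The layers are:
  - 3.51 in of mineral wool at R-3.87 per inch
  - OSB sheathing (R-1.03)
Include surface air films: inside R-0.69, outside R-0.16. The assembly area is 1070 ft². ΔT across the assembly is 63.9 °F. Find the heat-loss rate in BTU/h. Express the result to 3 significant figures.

3.51 × 3.87 = 13.58
R_total = 0.69 + 13.58 + 1.03 + 0.16 = 15.46 ft²·°F·h/BTU
Q = A·ΔT/R = 1070 × 63.9 / 15.46 = 4422 BTU/h

4420 BTU/h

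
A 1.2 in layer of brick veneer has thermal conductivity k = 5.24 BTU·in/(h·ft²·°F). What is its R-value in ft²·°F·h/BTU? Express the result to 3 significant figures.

R = L/k = 1.2/5.24 = 0.229 ft²·°F·h/BTU

0.229 ft²·°F·h/BTU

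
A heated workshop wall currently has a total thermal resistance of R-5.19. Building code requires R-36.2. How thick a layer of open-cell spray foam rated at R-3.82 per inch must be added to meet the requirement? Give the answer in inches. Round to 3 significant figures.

ΔR = 36.2 − 5.19 = 31.01 ft²·°F·h/BTU
L = ΔR / (R/in) = 31.01/3.82 = 8.118 in

8.12 in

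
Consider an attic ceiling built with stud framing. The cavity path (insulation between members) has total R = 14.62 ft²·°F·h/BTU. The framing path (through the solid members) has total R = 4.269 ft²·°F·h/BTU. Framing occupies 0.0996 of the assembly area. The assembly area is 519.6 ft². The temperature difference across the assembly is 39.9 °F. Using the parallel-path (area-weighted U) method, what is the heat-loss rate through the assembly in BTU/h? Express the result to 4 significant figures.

U_eff = 0.9004/14.62 + 0.0996/4.269 = 0.061587 + 0.023331 = 0.084918
R_eff = 1/U_eff = 11.776 ft²·°F·h/BTU
Q = 519.6 × 39.9 / 11.776 = 1760.5 BTU/h

1761 BTU/h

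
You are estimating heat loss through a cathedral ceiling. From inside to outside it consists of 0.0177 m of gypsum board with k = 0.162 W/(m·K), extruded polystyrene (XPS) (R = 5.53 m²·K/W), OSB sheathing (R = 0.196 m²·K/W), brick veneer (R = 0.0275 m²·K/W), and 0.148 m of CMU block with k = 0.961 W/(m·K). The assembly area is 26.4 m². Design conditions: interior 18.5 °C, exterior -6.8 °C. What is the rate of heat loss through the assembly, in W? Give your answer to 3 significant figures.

111 W

0.0177/0.162 = 0.1093
0.148/0.961 = 0.154
R_total = 0.1093 + 5.53 + 0.196 + 0.0275 + 0.154 = 6.017 m²·K/W
Q = A·ΔT/R = 26.4 × (18.5 − (-6.8)) / 6.017 = 111 W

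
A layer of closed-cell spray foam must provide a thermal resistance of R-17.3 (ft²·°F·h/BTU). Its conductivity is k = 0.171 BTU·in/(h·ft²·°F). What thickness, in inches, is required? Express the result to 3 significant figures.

L = R × k = 17.3 × 0.171 = 2.958 in

2.96 in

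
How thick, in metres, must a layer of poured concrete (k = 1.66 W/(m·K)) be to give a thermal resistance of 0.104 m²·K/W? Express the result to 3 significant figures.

0.173 m

L = R·k = 0.104 × 1.66 = 0.1726 m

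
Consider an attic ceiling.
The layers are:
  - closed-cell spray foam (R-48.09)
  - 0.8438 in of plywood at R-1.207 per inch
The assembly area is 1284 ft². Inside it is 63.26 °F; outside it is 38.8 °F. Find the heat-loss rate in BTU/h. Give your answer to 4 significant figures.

639.5 BTU/h

0.8438 × 1.207 = 1.0185
R_total = 48.09 + 1.0185 = 49.108 ft²·°F·h/BTU
Q = A·ΔT/R = 1284 × (63.26 − 38.8) / 49.108 = 639.54 BTU/h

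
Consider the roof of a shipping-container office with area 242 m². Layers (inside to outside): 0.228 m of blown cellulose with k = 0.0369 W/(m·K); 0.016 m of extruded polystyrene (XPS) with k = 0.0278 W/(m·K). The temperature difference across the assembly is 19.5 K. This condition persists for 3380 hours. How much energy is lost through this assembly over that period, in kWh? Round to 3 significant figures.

2360 kWh

0.228/0.0369 = 6.179
0.016/0.0278 = 0.5755
R_total = 6.179 + 0.5755 = 6.754 m²·K/W
Q = 242 × 19.5 / 6.754 = 698.7 W
E = 698.7 W × 3380 h / 1000 = 2361 kWh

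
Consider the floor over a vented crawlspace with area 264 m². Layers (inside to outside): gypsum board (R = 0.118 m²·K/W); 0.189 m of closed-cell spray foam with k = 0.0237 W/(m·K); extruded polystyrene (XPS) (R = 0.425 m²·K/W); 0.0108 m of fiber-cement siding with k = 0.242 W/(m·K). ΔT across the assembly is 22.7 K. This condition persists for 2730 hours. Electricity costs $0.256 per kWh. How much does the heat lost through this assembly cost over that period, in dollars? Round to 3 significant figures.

0.189/0.0237 = 7.975
0.0108/0.242 = 0.04463
R_total = 0.118 + 7.975 + 0.425 + 0.04463 = 8.562 m²·K/W
Q = 264 × 22.7 / 8.562 = 699.9 W
E = 699.9 W × 2730 h / 1000 = 1911 kWh
Cost = 1911 × 0.256 = $489.1

489 dollars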